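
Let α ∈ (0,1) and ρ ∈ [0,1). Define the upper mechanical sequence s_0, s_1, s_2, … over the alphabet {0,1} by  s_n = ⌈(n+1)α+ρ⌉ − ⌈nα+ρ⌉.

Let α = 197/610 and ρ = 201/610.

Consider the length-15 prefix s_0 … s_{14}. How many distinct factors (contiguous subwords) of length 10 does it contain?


t_n = ⌈(n·197+201)/610⌉ for n = 0 … 15:
  n=0…9: ⌈201/610⌉=1 ⌈398/610⌉=1 ⌈595/610⌉=1 ⌈792/610⌉=2 ⌈989/610⌉=2 ⌈1186/610⌉=2 ⌈1383/610⌉=3 ⌈1580/610⌉=3 ⌈1777/610⌉=3 ⌈1974/610⌉=4
  n=10…15: ⌈2171/610⌉=4 ⌈2368/610⌉=4 ⌈2565/610⌉=5 ⌈2762/610⌉=5 ⌈2959/610⌉=5 ⌈3156/610⌉=6
s_n = t_(n+1) − t_n for n = 0 … 14 gives
prefix = 001001001001001
slide a length-10 window over [0..9] … [5..14] (6 windows); first occurrence of each distinct factor:
  [  0..  9] 0010010010
  [  1.. 10] 0100100100
  [  2.. 11] 1001001001
  (the other 3 windows repeat one of these)
distinct factors: {0010010010, 0100100100, 1001001001}
count = 3  (Sturmian bound for length 10 is 11)

3


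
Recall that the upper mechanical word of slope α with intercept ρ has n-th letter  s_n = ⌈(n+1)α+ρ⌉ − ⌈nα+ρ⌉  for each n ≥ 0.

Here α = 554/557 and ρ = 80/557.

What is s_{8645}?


(n+1)α + ρ = (8646·554 + 80) / 557 = 4789964/557
nα + ρ     = (8645·554 + 80) / 557 = 4789410/557
⌈4789964/557⌉ = 8600,  ⌈4789410/557⌉ = 8599
s_{8645} = 8600 − 8599 = 1

1


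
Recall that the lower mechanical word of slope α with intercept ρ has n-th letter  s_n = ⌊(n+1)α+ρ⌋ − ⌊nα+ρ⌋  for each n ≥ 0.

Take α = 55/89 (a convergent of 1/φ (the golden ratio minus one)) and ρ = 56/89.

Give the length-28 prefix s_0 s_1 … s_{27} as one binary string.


n=0: ⌊(1·55+56)/89⌋ − ⌊(0·55+56)/89⌋ = ⌊111/89⌋ − ⌊56/89⌋ = 1 − 0 = 1
n=1: ⌊(2·55+56)/89⌋ − ⌊(1·55+56)/89⌋ = ⌊166/89⌋ − ⌊111/89⌋ = 1 − 1 = 0
n=2: ⌊(3·55+56)/89⌋ − ⌊(2·55+56)/89⌋ = ⌊221/89⌋ − ⌊166/89⌋ = 2 − 1 = 1
n=3: ⌊(4·55+56)/89⌋ − ⌊(3·55+56)/89⌋ = ⌊276/89⌋ − ⌊221/89⌋ = 3 − 2 = 1
n=4: ⌊(5·55+56)/89⌋ − ⌊(4·55+56)/89⌋ = ⌊331/89⌋ − ⌊276/89⌋ = 3 − 3 = 0
n=5: ⌊(6·55+56)/89⌋ − ⌊(5·55+56)/89⌋ = ⌊386/89⌋ − ⌊331/89⌋ = 4 − 3 = 1
n=6: ⌊(7·55+56)/89⌋ − ⌊(6·55+56)/89⌋ = ⌊441/89⌋ − ⌊386/89⌋ = 4 − 4 = 0
n=7: ⌊(8·55+56)/89⌋ − ⌊(7·55+56)/89⌋ = ⌊496/89⌋ − ⌊441/89⌋ = 5 − 4 = 1
n=8: ⌊(9·55+56)/89⌋ − ⌊(8·55+56)/89⌋ = ⌊551/89⌋ − ⌊496/89⌋ = 6 − 5 = 1
n=9: ⌊(10·55+56)/89⌋ − ⌊(9·55+56)/89⌋ = ⌊606/89⌋ − ⌊551/89⌋ = 6 − 6 = 0
n=10: ⌊(11·55+56)/89⌋ − ⌊(10·55+56)/89⌋ = ⌊661/89⌋ − ⌊606/89⌋ = 7 − 6 = 1
n=11: ⌊(12·55+56)/89⌋ − ⌊(11·55+56)/89⌋ = ⌊716/89⌋ − ⌊661/89⌋ = 8 − 7 = 1
n=12: ⌊(13·55+56)/89⌋ − ⌊(12·55+56)/89⌋ = ⌊771/89⌋ − ⌊716/89⌋ = 8 − 8 = 0
n=13: ⌊(14·55+56)/89⌋ − ⌊(13·55+56)/89⌋ = ⌊826/89⌋ − ⌊771/89⌋ = 9 − 8 = 1
n=14: ⌊(15·55+56)/89⌋ − ⌊(14·55+56)/89⌋ = ⌊881/89⌋ − ⌊826/89⌋ = 9 − 9 = 0
n=15: ⌊(16·55+56)/89⌋ − ⌊(15·55+56)/89⌋ = ⌊936/89⌋ − ⌊881/89⌋ = 10 − 9 = 1
n=16: ⌊(17·55+56)/89⌋ − ⌊(16·55+56)/89⌋ = ⌊991/89⌋ − ⌊936/89⌋ = 11 − 10 = 1
n=17: ⌊(18·55+56)/89⌋ − ⌊(17·55+56)/89⌋ = ⌊1046/89⌋ − ⌊991/89⌋ = 11 − 11 = 0
n=18: ⌊(19·55+56)/89⌋ − ⌊(18·55+56)/89⌋ = ⌊1101/89⌋ − ⌊1046/89⌋ = 12 − 11 = 1
n=19: ⌊(20·55+56)/89⌋ − ⌊(19·55+56)/89⌋ = ⌊1156/89⌋ − ⌊1101/89⌋ = 12 − 12 = 0
n=20: ⌊(21·55+56)/89⌋ − ⌊(20·55+56)/89⌋ = ⌊1211/89⌋ − ⌊1156/89⌋ = 13 − 12 = 1
n=21: ⌊(22·55+56)/89⌋ − ⌊(21·55+56)/89⌋ = ⌊1266/89⌋ − ⌊1211/89⌋ = 14 − 13 = 1
n=22: ⌊(23·55+56)/89⌋ − ⌊(22·55+56)/89⌋ = ⌊1321/89⌋ − ⌊1266/89⌋ = 14 − 14 = 0
n=23: ⌊(24·55+56)/89⌋ − ⌊(23·55+56)/89⌋ = ⌊1376/89⌋ − ⌊1321/89⌋ = 15 − 14 = 1
n=24: ⌊(25·55+56)/89⌋ − ⌊(24·55+56)/89⌋ = ⌊1431/89⌋ − ⌊1376/89⌋ = 16 − 15 = 1
n=25: ⌊(26·55+56)/89⌋ − ⌊(25·55+56)/89⌋ = ⌊1486/89⌋ − ⌊1431/89⌋ = 16 − 16 = 0
n=26: ⌊(27·55+56)/89⌋ − ⌊(26·55+56)/89⌋ = ⌊1541/89⌋ − ⌊1486/89⌋ = 17 − 16 = 1
n=27: ⌊(28·55+56)/89⌋ − ⌊(27·55+56)/89⌋ = ⌊1596/89⌋ − ⌊1541/89⌋ = 17 − 17 = 0

1011010110110101101011011010


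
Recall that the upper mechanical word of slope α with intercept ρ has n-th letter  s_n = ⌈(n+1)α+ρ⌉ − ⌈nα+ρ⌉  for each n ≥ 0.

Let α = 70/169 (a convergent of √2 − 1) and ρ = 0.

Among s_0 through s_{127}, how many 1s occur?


#1s = Σ_{n=0}^{127} s_n = Σ_{n=0}^{127} (⌈(n+1)α+ρ⌉ − ⌈nα+ρ⌉)
the sum telescopes: every ⌈nα+ρ⌉ with 0 < n < 128 appears once with + and once with −, leaving ⌈128α+ρ⌉ − ⌈0·α+ρ⌉
128α + ρ = (128·70) / 169 = 8960/169
ρ = 0/169
⌈8960/169⌉ = 54,  ⌈0/169⌉ = 0
#1s = 54 − 0 = 54

54


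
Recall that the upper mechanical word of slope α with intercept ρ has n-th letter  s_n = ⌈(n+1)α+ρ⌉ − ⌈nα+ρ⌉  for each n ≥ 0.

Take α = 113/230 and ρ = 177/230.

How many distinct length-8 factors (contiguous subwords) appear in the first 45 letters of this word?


t_n = ⌈(n·113+177)/230⌉ for n = 0 … 45:
  n=0…9: ⌈177/230⌉=1 ⌈290/230⌉=2 ⌈403/230⌉=2 ⌈516/230⌉=3 ⌈629/230⌉=3 ⌈742/230⌉=4 ⌈855/230⌉=4 ⌈968/230⌉=5 ⌈1081/230⌉=5 ⌈1194/230⌉=6
  n=10…19: ⌈1307/230⌉=6 ⌈1420/230⌉=7 ⌈1533/230⌉=7 ⌈1646/230⌉=8 ⌈1759/230⌉=8 ⌈1872/230⌉=9 ⌈1985/230⌉=9 ⌈2098/230⌉=10 ⌈2211/230⌉=10 ⌈2324/230⌉=11
  n=20…29: ⌈2437/230⌉=11 ⌈2550/230⌉=12 ⌈2663/230⌉=12 ⌈2776/230⌉=13 ⌈2889/230⌉=13 ⌈3002/230⌉=14 ⌈3115/230⌉=14 ⌈3228/230⌉=15 ⌈3341/230⌉=15 ⌈3454/230⌉=16
  n=30…39: ⌈3567/230⌉=16 ⌈3680/230⌉=16 ⌈3793/230⌉=17 ⌈3906/230⌉=17 ⌈4019/230⌉=18 ⌈4132/230⌉=18 ⌈4245/230⌉=19 ⌈4358/230⌉=19 ⌈4471/230⌉=20 ⌈4584/230⌉=20
  n=40…45: ⌈4697/230⌉=21 ⌈4810/230⌉=21 ⌈4923/230⌉=22 ⌈5036/230⌉=22 ⌈5149/230⌉=23 ⌈5262/230⌉=23
s_n = t_(n+1) − t_n for n = 0 … 44 gives
prefix = 101010101010101010101010101010010101010101010
slide a length-8 window over [0..7] … [37..44] (38 windows); first occurrence of each distinct factor:
  [  0..  7] 10101010
  [  1..  8] 01010101
  [ 23.. 30] 01010100
  [ 24.. 31] 10101001
  [ 25.. 32] 01010010
  [ 26.. 33] 10100101
  [ 27.. 34] 01001010
  [ 28.. 35] 10010101
  [ 29.. 36] 00101010
  (the other 29 windows repeat one of these)
distinct factors: {00101010, 01001010, 01010010, 01010100, 01010101, 10010101, 10100101, 10101001, 10101010}
count = 9  (Sturmian bound for length 8 is 9)

9


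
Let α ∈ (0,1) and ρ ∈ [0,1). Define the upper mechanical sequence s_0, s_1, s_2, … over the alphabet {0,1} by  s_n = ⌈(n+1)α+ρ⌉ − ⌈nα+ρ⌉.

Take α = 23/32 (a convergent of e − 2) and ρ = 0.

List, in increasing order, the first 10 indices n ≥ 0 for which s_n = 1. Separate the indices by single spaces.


n=0: ⌈23/32⌉−⌈0/32⌉ = 1−0 = 1  ← one
n=1: ⌈46/32⌉−⌈23/32⌉ = 2−1 = 1  ← one
n=2: ⌈69/32⌉−⌈46/32⌉ = 3−2 = 1  ← one
n=3: ⌈92/32⌉−⌈69/32⌉ = 3−3 = 0
n=4: ⌈115/32⌉−⌈92/32⌉ = 4−3 = 1  ← one
n=5: ⌈138/32⌉−⌈115/32⌉ = 5−4 = 1  ← one
n=6: ⌈161/32⌉−⌈138/32⌉ = 6−5 = 1  ← one
n=7: ⌈184/32⌉−⌈161/32⌉ = 6−6 = 0
n=8: ⌈207/32⌉−⌈184/32⌉ = 7−6 = 1  ← one
n=9: ⌈230/32⌉−⌈207/32⌉ = 8−7 = 1  ← one
n=10: ⌈253/32⌉−⌈230/32⌉ = 8−8 = 0
n=11: ⌈276/32⌉−⌈253/32⌉ = 9−8 = 1  ← one
n=12: ⌈299/32⌉−⌈276/32⌉ = 10−9 = 1  ← one
positions of the first 10 ones: 0 1 2 4 5 6 8 9 11 12

0 1 2 4 5 6 8 9 11 12


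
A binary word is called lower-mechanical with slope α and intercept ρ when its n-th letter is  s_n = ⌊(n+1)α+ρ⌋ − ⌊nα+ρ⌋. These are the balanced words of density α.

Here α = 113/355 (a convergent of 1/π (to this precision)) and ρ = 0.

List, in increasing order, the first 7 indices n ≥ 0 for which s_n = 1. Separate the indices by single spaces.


n=0: ⌊113/355⌋−⌊0/355⌋ = 0−0 = 0
n=1: ⌊226/355⌋−⌊113/355⌋ = 0−0 = 0
n=2: ⌊339/355⌋−⌊226/355⌋ = 0−0 = 0
n=3: ⌊452/355⌋−⌊339/355⌋ = 1−0 = 1  ← one
n=4: ⌊565/355⌋−⌊452/355⌋ = 1−1 = 0
n=5: ⌊678/355⌋−⌊565/355⌋ = 1−1 = 0
n=6: ⌊791/355⌋−⌊678/355⌋ = 2−1 = 1  ← one
n=7: ⌊904/355⌋−⌊791/355⌋ = 2−2 = 0
n=8: ⌊1017/355⌋−⌊904/355⌋ = 2−2 = 0
n=9: ⌊1130/355⌋−⌊1017/355⌋ = 3−2 = 1  ← one
n=10: ⌊1243/355⌋−⌊1130/355⌋ = 3−3 = 0
n=11: ⌊1356/355⌋−⌊1243/355⌋ = 3−3 = 0
n=12: ⌊1469/355⌋−⌊1356/355⌋ = 4−3 = 1  ← one
n=13: ⌊1582/355⌋−⌊1469/355⌋ = 4−4 = 0
n=14: ⌊1695/355⌋−⌊1582/355⌋ = 4−4 = 0
n=15: ⌊1808/355⌋−⌊1695/355⌋ = 5−4 = 1  ← one
n=16: ⌊1921/355⌋−⌊1808/355⌋ = 5−5 = 0
n=17: ⌊2034/355⌋−⌊1921/355⌋ = 5−5 = 0
n=18: ⌊2147/355⌋−⌊2034/355⌋ = 6−5 = 1  ← one
n=19: ⌊2260/355⌋−⌊2147/355⌋ = 6−6 = 0
n=20: ⌊2373/355⌋−⌊2260/355⌋ = 6−6 = 0
n=21: ⌊2486/355⌋−⌊2373/355⌋ = 7−6 = 1  ← one
positions of the first 7 ones: 3 6 9 12 15 18 21

3 6 9 12 15 18 21


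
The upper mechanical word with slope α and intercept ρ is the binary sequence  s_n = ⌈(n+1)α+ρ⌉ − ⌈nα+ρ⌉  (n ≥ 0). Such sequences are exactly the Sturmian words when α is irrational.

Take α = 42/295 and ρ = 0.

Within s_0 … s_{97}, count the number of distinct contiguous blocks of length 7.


t_n = ⌈(n·42)/295⌉ for n = 0 … 98:
  n=0…9: ⌈0/295⌉=0 ⌈42/295⌉=1 ⌈84/295⌉=1 ⌈126/295⌉=1 ⌈168/295⌉=1 ⌈210/295⌉=1 ⌈252/295⌉=1 ⌈294/295⌉=1 ⌈336/295⌉=2 ⌈378/295⌉=2
  n=10…19: ⌈420/295⌉=2 ⌈462/295⌉=2 ⌈504/295⌉=2 ⌈546/295⌉=2 ⌈588/295⌉=2 ⌈630/295⌉=3 ⌈672/295⌉=3 ⌈714/295⌉=3 ⌈756/295⌉=3 ⌈798/295⌉=3
  n=20…29: ⌈840/295⌉=3 ⌈882/295⌉=3 ⌈924/295⌉=4 ⌈966/295⌉=4 ⌈1008/295⌉=4 ⌈1050/295⌉=4 ⌈1092/295⌉=4 ⌈1134/295⌉=4 ⌈1176/295⌉=4 ⌈1218/295⌉=5
  n=30…39: ⌈1260/295⌉=5 ⌈1302/295⌉=5 ⌈1344/295⌉=5 ⌈1386/295⌉=5 ⌈1428/295⌉=5 ⌈1470/295⌉=5 ⌈1512/295⌉=6 ⌈1554/295⌉=6 ⌈1596/295⌉=6 ⌈1638/295⌉=6
  n=40…49: ⌈1680/295⌉=6 ⌈1722/295⌉=6 ⌈1764/295⌉=6 ⌈1806/295⌉=7 ⌈1848/295⌉=7 ⌈1890/295⌉=7 ⌈1932/295⌉=7 ⌈1974/295⌉=7 ⌈2016/295⌉=7 ⌈2058/295⌉=7
  n=50…59: ⌈2100/295⌉=8 ⌈2142/295⌉=8 ⌈2184/295⌉=8 ⌈2226/295⌉=8 ⌈2268/295⌉=8 ⌈2310/295⌉=8 ⌈2352/295⌉=8 ⌈2394/295⌉=9 ⌈2436/295⌉=9 ⌈2478/295⌉=9
  n=60…69: ⌈2520/295⌉=9 ⌈2562/295⌉=9 ⌈2604/295⌉=9 ⌈2646/295⌉=9 ⌈2688/295⌉=10 ⌈2730/295⌉=10 ⌈2772/295⌉=10 ⌈2814/295⌉=10 ⌈2856/295⌉=10 ⌈2898/295⌉=10
  n=70…79: ⌈2940/295⌉=10 ⌈2982/295⌉=11 ⌈3024/295⌉=11 ⌈3066/295⌉=11 ⌈3108/295⌉=11 ⌈3150/295⌉=11 ⌈3192/295⌉=11 ⌈3234/295⌉=11 ⌈3276/295⌉=12 ⌈3318/295⌉=12
  n=80…89: ⌈3360/295⌉=12 ⌈3402/295⌉=12 ⌈3444/295⌉=12 ⌈3486/295⌉=12 ⌈3528/295⌉=12 ⌈3570/295⌉=13 ⌈3612/295⌉=13 ⌈3654/295⌉=13 ⌈3696/295⌉=13 ⌈3738/295⌉=13
  n=90…98: ⌈3780/295⌉=13 ⌈3822/295⌉=13 ⌈3864/295⌉=14 ⌈3906/295⌉=14 ⌈3948/295⌉=14 ⌈3990/295⌉=14 ⌈4032/295⌉=14 ⌈4074/295⌉=14 ⌈4116/295⌉=14
s_n = t_(n+1) − t_n for n = 0 … 97 gives
prefix = 10000001000000100000010000001000000100000010000001000000100000010000001000000100000010000001000000
slide a length-7 window over [0..6] … [91..97] (92 windows); first occurrence of each distinct factor:
  [  0..  6] 1000000
  [  1..  7] 0000001
  [  2..  8] 0000010
  [  3..  9] 0000100
  [  4.. 10] 0001000
  [  5.. 11] 0010000
  [  6.. 12] 0100000
  (the other 85 windows repeat one of these)
distinct factors: {0000001, 0000010, 0000100, 0001000, 0010000, 0100000, 1000000}
count = 7  (Sturmian bound for length 7 is 8)

7


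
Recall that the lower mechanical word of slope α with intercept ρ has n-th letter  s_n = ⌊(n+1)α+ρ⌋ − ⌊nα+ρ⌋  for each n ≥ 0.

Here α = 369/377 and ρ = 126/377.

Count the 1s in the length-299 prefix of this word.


#1s = Σ_{n=0}^{298} s_n = Σ_{n=0}^{298} (⌊(n+1)α+ρ⌋ − ⌊nα+ρ⌋)
the sum telescopes: every ⌊nα+ρ⌋ with 0 < n < 299 appears once with + and once with −, leaving ⌊299α+ρ⌋ − ⌊0·α+ρ⌋
299α + ρ = (299·369 + 126) / 377 = 110457/377
ρ = 126/377
⌊110457/377⌋ = 292,  ⌊126/377⌋ = 0
#1s = 292 − 0 = 292

292


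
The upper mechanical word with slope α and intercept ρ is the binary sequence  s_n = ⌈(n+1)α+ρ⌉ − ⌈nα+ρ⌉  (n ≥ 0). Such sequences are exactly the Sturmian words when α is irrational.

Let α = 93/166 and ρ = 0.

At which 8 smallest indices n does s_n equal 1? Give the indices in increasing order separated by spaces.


0 1 3 5 7 8 10 12

n=0: ⌈93/166⌉−⌈0/166⌉ = 1−0 = 1  ← one
n=1: ⌈186/166⌉−⌈93/166⌉ = 2−1 = 1  ← one
n=2: ⌈279/166⌉−⌈186/166⌉ = 2−2 = 0
n=3: ⌈372/166⌉−⌈279/166⌉ = 3−2 = 1  ← one
n=4: ⌈465/166⌉−⌈372/166⌉ = 3−3 = 0
n=5: ⌈558/166⌉−⌈465/166⌉ = 4−3 = 1  ← one
n=6: ⌈651/166⌉−⌈558/166⌉ = 4−4 = 0
n=7: ⌈744/166⌉−⌈651/166⌉ = 5−4 = 1  ← one
n=8: ⌈837/166⌉−⌈744/166⌉ = 6−5 = 1  ← one
n=9: ⌈930/166⌉−⌈837/166⌉ = 6−6 = 0
n=10: ⌈1023/166⌉−⌈930/166⌉ = 7−6 = 1  ← one
n=11: ⌈1116/166⌉−⌈1023/166⌉ = 7−7 = 0
n=12: ⌈1209/166⌉−⌈1116/166⌉ = 8−7 = 1  ← one
positions of the first 8 ones: 0 1 3 5 7 8 10 12


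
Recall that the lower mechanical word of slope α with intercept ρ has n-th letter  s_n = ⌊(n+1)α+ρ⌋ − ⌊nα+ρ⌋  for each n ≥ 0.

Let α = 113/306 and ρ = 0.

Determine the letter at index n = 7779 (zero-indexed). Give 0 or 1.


(n+1)α + ρ = (7780·113) / 306 = 879140/306
nα + ρ     = (7779·113) / 306 = 879027/306
⌊879140/306⌋ = 2873,  ⌊879027/306⌋ = 2872
s_{7779} = 2873 − 2872 = 1

1


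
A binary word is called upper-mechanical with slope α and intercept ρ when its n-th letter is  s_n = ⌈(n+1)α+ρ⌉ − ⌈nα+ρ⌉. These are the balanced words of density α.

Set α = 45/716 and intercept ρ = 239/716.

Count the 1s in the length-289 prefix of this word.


18

#1s = Σ_{n=0}^{288} s_n = Σ_{n=0}^{288} (⌈(n+1)α+ρ⌉ − ⌈nα+ρ⌉)
the sum telescopes: every ⌈nα+ρ⌉ with 0 < n < 289 appears once with + and once with −, leaving ⌈289α+ρ⌉ − ⌈0·α+ρ⌉
289α + ρ = (289·45 + 239) / 716 = 13244/716
ρ = 239/716
⌈13244/716⌉ = 19,  ⌈239/716⌉ = 1
#1s = 19 − 1 = 18


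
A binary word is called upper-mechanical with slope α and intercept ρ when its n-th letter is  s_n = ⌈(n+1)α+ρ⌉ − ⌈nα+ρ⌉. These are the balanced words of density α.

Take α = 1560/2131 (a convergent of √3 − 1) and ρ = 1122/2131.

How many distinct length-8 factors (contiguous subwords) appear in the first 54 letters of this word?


t_n = ⌈(n·1560+1122)/2131⌉ for n = 0 … 54:
  n=0…9: ⌈1122/2131⌉=1 ⌈2682/2131⌉=2 ⌈4242/2131⌉=2 ⌈5802/2131⌉=3 ⌈7362/2131⌉=4 ⌈8922/2131⌉=5 ⌈10482/2131⌉=5 ⌈12042/2131⌉=6 ⌈13602/2131⌉=7 ⌈15162/2131⌉=8
  n=10…19: ⌈16722/2131⌉=8 ⌈18282/2131⌉=9 ⌈19842/2131⌉=10 ⌈21402/2131⌉=11 ⌈22962/2131⌉=11 ⌈24522/2131⌉=12 ⌈26082/2131⌉=13 ⌈27642/2131⌉=13 ⌈29202/2131⌉=14 ⌈30762/2131⌉=15
  n=20…29: ⌈32322/2131⌉=16 ⌈33882/2131⌉=16 ⌈35442/2131⌉=17 ⌈37002/2131⌉=18 ⌈38562/2131⌉=19 ⌈40122/2131⌉=19 ⌈41682/2131⌉=20 ⌈43242/2131⌉=21 ⌈44802/2131⌉=22 ⌈46362/2131⌉=22
  n=30…39: ⌈47922/2131⌉=23 ⌈49482/2131⌉=24 ⌈51042/2131⌉=24 ⌈52602/2131⌉=25 ⌈54162/2131⌉=26 ⌈55722/2131⌉=27 ⌈57282/2131⌉=27 ⌈58842/2131⌉=28 ⌈60402/2131⌉=29 ⌈61962/2131⌉=30
  n=40…49: ⌈63522/2131⌉=30 ⌈65082/2131⌉=31 ⌈66642/2131⌉=32 ⌈68202/2131⌉=33 ⌈69762/2131⌉=33 ⌈71322/2131⌉=34 ⌈72882/2131⌉=35 ⌈74442/2131⌉=35 ⌈76002/2131⌉=36 ⌈77562/2131⌉=37
  n=50…54: ⌈79122/2131⌉=38 ⌈80682/2131⌉=38 ⌈82242/2131⌉=39 ⌈83802/2131⌉=40 ⌈85362/2131⌉=41
s_n = t_(n+1) − t_n for n = 0 … 53 gives
prefix = 101110111011101101110111011101101110111011101101110111
slide a length-8 window over [0..7] … [46..53] (47 windows); first occurrence of each distinct factor:
  [  0..  7] 10111011
  [  1..  8] 01110111
  [  2..  9] 11101110
  [  3.. 10] 11011101
  [  9.. 16] 01110110
  [ 10.. 17] 11101101
  [ 11.. 18] 11011011
  [ 12.. 19] 10110111
  [ 13.. 20] 01101110
  (the other 38 windows repeat one of these)
distinct factors: {01101110, 01110110, 01110111, 10110111, 10111011, 11011011, 11011101, 11101101, 11101110}
count = 9  (Sturmian bound for length 8 is 9)

9


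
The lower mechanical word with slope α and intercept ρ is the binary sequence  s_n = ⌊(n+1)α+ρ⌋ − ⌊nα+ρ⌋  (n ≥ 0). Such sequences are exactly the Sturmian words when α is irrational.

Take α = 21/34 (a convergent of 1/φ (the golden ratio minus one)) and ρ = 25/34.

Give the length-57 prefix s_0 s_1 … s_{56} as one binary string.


101101101011011010110101101101011010110110101101101011010

n=0: ⌊(1·21+25)/34⌋ − ⌊(0·21+25)/34⌋ = ⌊46/34⌋ − ⌊25/34⌋ = 1 − 0 = 1
n=1: ⌊(2·21+25)/34⌋ − ⌊(1·21+25)/34⌋ = ⌊67/34⌋ − ⌊46/34⌋ = 1 − 1 = 0
n=2: ⌊(3·21+25)/34⌋ − ⌊(2·21+25)/34⌋ = ⌊88/34⌋ − ⌊67/34⌋ = 2 − 1 = 1
n=3: ⌊(4·21+25)/34⌋ − ⌊(3·21+25)/34⌋ = ⌊109/34⌋ − ⌊88/34⌋ = 3 − 2 = 1
n=4: ⌊(5·21+25)/34⌋ − ⌊(4·21+25)/34⌋ = ⌊130/34⌋ − ⌊109/34⌋ = 3 − 3 = 0
n=5: ⌊(6·21+25)/34⌋ − ⌊(5·21+25)/34⌋ = ⌊151/34⌋ − ⌊130/34⌋ = 4 − 3 = 1
n=6: ⌊(7·21+25)/34⌋ − ⌊(6·21+25)/34⌋ = ⌊172/34⌋ − ⌊151/34⌋ = 5 − 4 = 1
n=7: ⌊(8·21+25)/34⌋ − ⌊(7·21+25)/34⌋ = ⌊193/34⌋ − ⌊172/34⌋ = 5 − 5 = 0
n=8: ⌊(9·21+25)/34⌋ − ⌊(8·21+25)/34⌋ = ⌊214/34⌋ − ⌊193/34⌋ = 6 − 5 = 1
n=9: ⌊(10·21+25)/34⌋ − ⌊(9·21+25)/34⌋ = ⌊235/34⌋ − ⌊214/34⌋ = 6 − 6 = 0
n=10: ⌊(11·21+25)/34⌋ − ⌊(10·21+25)/34⌋ = ⌊256/34⌋ − ⌊235/34⌋ = 7 − 6 = 1
n=11: ⌊(12·21+25)/34⌋ − ⌊(11·21+25)/34⌋ = ⌊277/34⌋ − ⌊256/34⌋ = 8 − 7 = 1
n=12: ⌊(13·21+25)/34⌋ − ⌊(12·21+25)/34⌋ = ⌊298/34⌋ − ⌊277/34⌋ = 8 − 8 = 0
n=13: ⌊(14·21+25)/34⌋ − ⌊(13·21+25)/34⌋ = ⌊319/34⌋ − ⌊298/34⌋ = 9 − 8 = 1
n=14: ⌊(15·21+25)/34⌋ − ⌊(14·21+25)/34⌋ = ⌊340/34⌋ − ⌊319/34⌋ = 10 − 9 = 1
n=15: ⌊(16·21+25)/34⌋ − ⌊(15·21+25)/34⌋ = ⌊361/34⌋ − ⌊340/34⌋ = 10 − 10 = 0
n=16: ⌊(17·21+25)/34⌋ − ⌊(16·21+25)/34⌋ = ⌊382/34⌋ − ⌊361/34⌋ = 11 − 10 = 1
n=17: ⌊(18·21+25)/34⌋ − ⌊(17·21+25)/34⌋ = ⌊403/34⌋ − ⌊382/34⌋ = 11 − 11 = 0
n=18: ⌊(19·21+25)/34⌋ − ⌊(18·21+25)/34⌋ = ⌊424/34⌋ − ⌊403/34⌋ = 12 − 11 = 1
n=19: ⌊(20·21+25)/34⌋ − ⌊(19·21+25)/34⌋ = ⌊445/34⌋ − ⌊424/34⌋ = 13 − 12 = 1
n=20: ⌊(21·21+25)/34⌋ − ⌊(20·21+25)/34⌋ = ⌊466/34⌋ − ⌊445/34⌋ = 13 − 13 = 0
n=21: ⌊(22·21+25)/34⌋ − ⌊(21·21+25)/34⌋ = ⌊487/34⌋ − ⌊466/34⌋ = 14 − 13 = 1
n=22: ⌊(23·21+25)/34⌋ − ⌊(22·21+25)/34⌋ = ⌊508/34⌋ − ⌊487/34⌋ = 14 − 14 = 0
n=23: ⌊(24·21+25)/34⌋ − ⌊(23·21+25)/34⌋ = ⌊529/34⌋ − ⌊508/34⌋ = 15 − 14 = 1
n=24: ⌊(25·21+25)/34⌋ − ⌊(24·21+25)/34⌋ = ⌊550/34⌋ − ⌊529/34⌋ = 16 − 15 = 1
n=25: ⌊(26·21+25)/34⌋ − ⌊(25·21+25)/34⌋ = ⌊571/34⌋ − ⌊550/34⌋ = 16 − 16 = 0
n=26: ⌊(27·21+25)/34⌋ − ⌊(26·21+25)/34⌋ = ⌊592/34⌋ − ⌊571/34⌋ = 17 − 16 = 1
n=27: ⌊(28·21+25)/34⌋ − ⌊(27·21+25)/34⌋ = ⌊613/34⌋ − ⌊592/34⌋ = 18 − 17 = 1
n=28: ⌊(29·21+25)/34⌋ − ⌊(28·21+25)/34⌋ = ⌊634/34⌋ − ⌊613/34⌋ = 18 − 18 = 0
n=29: ⌊(30·21+25)/34⌋ − ⌊(29·21+25)/34⌋ = ⌊655/34⌋ − ⌊634/34⌋ = 19 − 18 = 1
n=30: ⌊(31·21+25)/34⌋ − ⌊(30·21+25)/34⌋ = ⌊676/34⌋ − ⌊655/34⌋ = 19 − 19 = 0
n=31: ⌊(32·21+25)/34⌋ − ⌊(31·21+25)/34⌋ = ⌊697/34⌋ − ⌊676/34⌋ = 20 − 19 = 1
n=32: ⌊(33·21+25)/34⌋ − ⌊(32·21+25)/34⌋ = ⌊718/34⌋ − ⌊697/34⌋ = 21 − 20 = 1
n=33: ⌊(34·21+25)/34⌋ − ⌊(33·21+25)/34⌋ = ⌊739/34⌋ − ⌊718/34⌋ = 21 − 21 = 0
n=34: ⌊(35·21+25)/34⌋ − ⌊(34·21+25)/34⌋ = ⌊760/34⌋ − ⌊739/34⌋ = 22 − 21 = 1
n=35: ⌊(36·21+25)/34⌋ − ⌊(35·21+25)/34⌋ = ⌊781/34⌋ − ⌊760/34⌋ = 22 − 22 = 0
n=36: ⌊(37·21+25)/34⌋ − ⌊(36·21+25)/34⌋ = ⌊802/34⌋ − ⌊781/34⌋ = 23 − 22 = 1
n=37: ⌊(38·21+25)/34⌋ − ⌊(37·21+25)/34⌋ = ⌊823/34⌋ − ⌊802/34⌋ = 24 − 23 = 1
n=38: ⌊(39·21+25)/34⌋ − ⌊(38·21+25)/34⌋ = ⌊844/34⌋ − ⌊823/34⌋ = 24 − 24 = 0
n=39: ⌊(40·21+25)/34⌋ − ⌊(39·21+25)/34⌋ = ⌊865/34⌋ − ⌊844/34⌋ = 25 − 24 = 1
n=40: ⌊(41·21+25)/34⌋ − ⌊(40·21+25)/34⌋ = ⌊886/34⌋ − ⌊865/34⌋ = 26 − 25 = 1
n=41: ⌊(42·21+25)/34⌋ − ⌊(41·21+25)/34⌋ = ⌊907/34⌋ − ⌊886/34⌋ = 26 − 26 = 0
n=42: ⌊(43·21+25)/34⌋ − ⌊(42·21+25)/34⌋ = ⌊928/34⌋ − ⌊907/34⌋ = 27 − 26 = 1
n=43: ⌊(44·21+25)/34⌋ − ⌊(43·21+25)/34⌋ = ⌊949/34⌋ − ⌊928/34⌋ = 27 − 27 = 0
n=44: ⌊(45·21+25)/34⌋ − ⌊(44·21+25)/34⌋ = ⌊970/34⌋ − ⌊949/34⌋ = 28 − 27 = 1
n=45: ⌊(46·21+25)/34⌋ − ⌊(45·21+25)/34⌋ = ⌊991/34⌋ − ⌊970/34⌋ = 29 − 28 = 1
n=46: ⌊(47·21+25)/34⌋ − ⌊(46·21+25)/34⌋ = ⌊1012/34⌋ − ⌊991/34⌋ = 29 − 29 = 0
n=47: ⌊(48·21+25)/34⌋ − ⌊(47·21+25)/34⌋ = ⌊1033/34⌋ − ⌊1012/34⌋ = 30 − 29 = 1
n=48: ⌊(49·21+25)/34⌋ − ⌊(48·21+25)/34⌋ = ⌊1054/34⌋ − ⌊1033/34⌋ = 31 − 30 = 1
n=49: ⌊(50·21+25)/34⌋ − ⌊(49·21+25)/34⌋ = ⌊1075/34⌋ − ⌊1054/34⌋ = 31 − 31 = 0
n=50: ⌊(51·21+25)/34⌋ − ⌊(50·21+25)/34⌋ = ⌊1096/34⌋ − ⌊1075/34⌋ = 32 − 31 = 1
n=51: ⌊(52·21+25)/34⌋ − ⌊(51·21+25)/34⌋ = ⌊1117/34⌋ − ⌊1096/34⌋ = 32 − 32 = 0
n=52: ⌊(53·21+25)/34⌋ − ⌊(52·21+25)/34⌋ = ⌊1138/34⌋ − ⌊1117/34⌋ = 33 − 32 = 1
n=53: ⌊(54·21+25)/34⌋ − ⌊(53·21+25)/34⌋ = ⌊1159/34⌋ − ⌊1138/34⌋ = 34 − 33 = 1
n=54: ⌊(55·21+25)/34⌋ − ⌊(54·21+25)/34⌋ = ⌊1180/34⌋ − ⌊1159/34⌋ = 34 − 34 = 0
n=55: ⌊(56·21+25)/34⌋ − ⌊(55·21+25)/34⌋ = ⌊1201/34⌋ − ⌊1180/34⌋ = 35 − 34 = 1
n=56: ⌊(57·21+25)/34⌋ − ⌊(56·21+25)/34⌋ = ⌊1222/34⌋ − ⌊1201/34⌋ = 35 − 35 = 0


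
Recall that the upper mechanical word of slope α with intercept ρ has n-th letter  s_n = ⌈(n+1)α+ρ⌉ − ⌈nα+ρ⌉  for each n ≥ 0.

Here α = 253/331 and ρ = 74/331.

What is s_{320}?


1

(n+1)α + ρ = (321·253 + 74) / 331 = 81287/331
nα + ρ     = (320·253 + 74) / 331 = 81034/331
⌈81287/331⌉ = 246,  ⌈81034/331⌉ = 245
s_{320} = 246 − 245 = 1


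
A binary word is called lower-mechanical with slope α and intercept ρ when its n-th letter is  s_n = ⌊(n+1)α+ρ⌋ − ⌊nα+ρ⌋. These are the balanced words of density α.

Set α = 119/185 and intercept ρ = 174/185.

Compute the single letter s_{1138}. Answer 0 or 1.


1

(n+1)α + ρ = (1139·119 + 174) / 185 = 135715/185
nα + ρ     = (1138·119 + 174) / 185 = 135596/185
⌊135715/185⌋ = 733,  ⌊135596/185⌋ = 732
s_{1138} = 733 − 732 = 1


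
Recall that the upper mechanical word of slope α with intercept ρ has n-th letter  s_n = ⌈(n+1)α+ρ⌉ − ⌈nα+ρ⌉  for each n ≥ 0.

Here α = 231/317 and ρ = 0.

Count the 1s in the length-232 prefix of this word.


170

#1s = Σ_{n=0}^{231} s_n = Σ_{n=0}^{231} (⌈(n+1)α+ρ⌉ − ⌈nα+ρ⌉)
the sum telescopes: every ⌈nα+ρ⌉ with 0 < n < 232 appears once with + and once with −, leaving ⌈232α+ρ⌉ − ⌈0·α+ρ⌉
232α + ρ = (232·231) / 317 = 53592/317
ρ = 0/317
⌈53592/317⌉ = 170,  ⌈0/317⌉ = 0
#1s = 170 − 0 = 170


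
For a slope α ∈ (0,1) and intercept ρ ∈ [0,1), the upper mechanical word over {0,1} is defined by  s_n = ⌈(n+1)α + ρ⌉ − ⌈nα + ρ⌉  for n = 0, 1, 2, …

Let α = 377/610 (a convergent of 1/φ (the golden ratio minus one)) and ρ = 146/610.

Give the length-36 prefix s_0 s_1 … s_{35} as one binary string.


011010110110101101011011010110110101

n=0: ⌈(1·377+146)/610⌉ − ⌈(0·377+146)/610⌉ = ⌈523/610⌉ − ⌈146/610⌉ = 1 − 1 = 0
n=1: ⌈(2·377+146)/610⌉ − ⌈(1·377+146)/610⌉ = ⌈900/610⌉ − ⌈523/610⌉ = 2 − 1 = 1
n=2: ⌈(3·377+146)/610⌉ − ⌈(2·377+146)/610⌉ = ⌈1277/610⌉ − ⌈900/610⌉ = 3 − 2 = 1
n=3: ⌈(4·377+146)/610⌉ − ⌈(3·377+146)/610⌉ = ⌈1654/610⌉ − ⌈1277/610⌉ = 3 − 3 = 0
n=4: ⌈(5·377+146)/610⌉ − ⌈(4·377+146)/610⌉ = ⌈2031/610⌉ − ⌈1654/610⌉ = 4 − 3 = 1
n=5: ⌈(6·377+146)/610⌉ − ⌈(5·377+146)/610⌉ = ⌈2408/610⌉ − ⌈2031/610⌉ = 4 − 4 = 0
n=6: ⌈(7·377+146)/610⌉ − ⌈(6·377+146)/610⌉ = ⌈2785/610⌉ − ⌈2408/610⌉ = 5 − 4 = 1
n=7: ⌈(8·377+146)/610⌉ − ⌈(7·377+146)/610⌉ = ⌈3162/610⌉ − ⌈2785/610⌉ = 6 − 5 = 1
n=8: ⌈(9·377+146)/610⌉ − ⌈(8·377+146)/610⌉ = ⌈3539/610⌉ − ⌈3162/610⌉ = 6 − 6 = 0
n=9: ⌈(10·377+146)/610⌉ − ⌈(9·377+146)/610⌉ = ⌈3916/610⌉ − ⌈3539/610⌉ = 7 − 6 = 1
n=10: ⌈(11·377+146)/610⌉ − ⌈(10·377+146)/610⌉ = ⌈4293/610⌉ − ⌈3916/610⌉ = 8 − 7 = 1
n=11: ⌈(12·377+146)/610⌉ − ⌈(11·377+146)/610⌉ = ⌈4670/610⌉ − ⌈4293/610⌉ = 8 − 8 = 0
n=12: ⌈(13·377+146)/610⌉ − ⌈(12·377+146)/610⌉ = ⌈5047/610⌉ − ⌈4670/610⌉ = 9 − 8 = 1
n=13: ⌈(14·377+146)/610⌉ − ⌈(13·377+146)/610⌉ = ⌈5424/610⌉ − ⌈5047/610⌉ = 9 − 9 = 0
n=14: ⌈(15·377+146)/610⌉ − ⌈(14·377+146)/610⌉ = ⌈5801/610⌉ − ⌈5424/610⌉ = 10 − 9 = 1
n=15: ⌈(16·377+146)/610⌉ − ⌈(15·377+146)/610⌉ = ⌈6178/610⌉ − ⌈5801/610⌉ = 11 − 10 = 1
n=16: ⌈(17·377+146)/610⌉ − ⌈(16·377+146)/610⌉ = ⌈6555/610⌉ − ⌈6178/610⌉ = 11 − 11 = 0
n=17: ⌈(18·377+146)/610⌉ − ⌈(17·377+146)/610⌉ = ⌈6932/610⌉ − ⌈6555/610⌉ = 12 − 11 = 1
n=18: ⌈(19·377+146)/610⌉ − ⌈(18·377+146)/610⌉ = ⌈7309/610⌉ − ⌈6932/610⌉ = 12 − 12 = 0
n=19: ⌈(20·377+146)/610⌉ − ⌈(19·377+146)/610⌉ = ⌈7686/610⌉ − ⌈7309/610⌉ = 13 − 12 = 1
n=20: ⌈(21·377+146)/610⌉ − ⌈(20·377+146)/610⌉ = ⌈8063/610⌉ − ⌈7686/610⌉ = 14 − 13 = 1
n=21: ⌈(22·377+146)/610⌉ − ⌈(21·377+146)/610⌉ = ⌈8440/610⌉ − ⌈8063/610⌉ = 14 − 14 = 0
n=22: ⌈(23·377+146)/610⌉ − ⌈(22·377+146)/610⌉ = ⌈8817/610⌉ − ⌈8440/610⌉ = 15 − 14 = 1
n=23: ⌈(24·377+146)/610⌉ − ⌈(23·377+146)/610⌉ = ⌈9194/610⌉ − ⌈8817/610⌉ = 16 − 15 = 1
n=24: ⌈(25·377+146)/610⌉ − ⌈(24·377+146)/610⌉ = ⌈9571/610⌉ − ⌈9194/610⌉ = 16 − 16 = 0
n=25: ⌈(26·377+146)/610⌉ − ⌈(25·377+146)/610⌉ = ⌈9948/610⌉ − ⌈9571/610⌉ = 17 − 16 = 1
n=26: ⌈(27·377+146)/610⌉ − ⌈(26·377+146)/610⌉ = ⌈10325/610⌉ − ⌈9948/610⌉ = 17 − 17 = 0
n=27: ⌈(28·377+146)/610⌉ − ⌈(27·377+146)/610⌉ = ⌈10702/610⌉ − ⌈10325/610⌉ = 18 − 17 = 1
n=28: ⌈(29·377+146)/610⌉ − ⌈(28·377+146)/610⌉ = ⌈11079/610⌉ − ⌈10702/610⌉ = 19 − 18 = 1
n=29: ⌈(30·377+146)/610⌉ − ⌈(29·377+146)/610⌉ = ⌈11456/610⌉ − ⌈11079/610⌉ = 19 − 19 = 0
n=30: ⌈(31·377+146)/610⌉ − ⌈(30·377+146)/610⌉ = ⌈11833/610⌉ − ⌈11456/610⌉ = 20 − 19 = 1
n=31: ⌈(32·377+146)/610⌉ − ⌈(31·377+146)/610⌉ = ⌈12210/610⌉ − ⌈11833/610⌉ = 21 − 20 = 1
n=32: ⌈(33·377+146)/610⌉ − ⌈(32·377+146)/610⌉ = ⌈12587/610⌉ − ⌈12210/610⌉ = 21 − 21 = 0
n=33: ⌈(34·377+146)/610⌉ − ⌈(33·377+146)/610⌉ = ⌈12964/610⌉ − ⌈12587/610⌉ = 22 − 21 = 1
n=34: ⌈(35·377+146)/610⌉ − ⌈(34·377+146)/610⌉ = ⌈13341/610⌉ − ⌈12964/610⌉ = 22 − 22 = 0
n=35: ⌈(36·377+146)/610⌉ − ⌈(35·377+146)/610⌉ = ⌈13718/610⌉ − ⌈13341/610⌉ = 23 − 22 = 1


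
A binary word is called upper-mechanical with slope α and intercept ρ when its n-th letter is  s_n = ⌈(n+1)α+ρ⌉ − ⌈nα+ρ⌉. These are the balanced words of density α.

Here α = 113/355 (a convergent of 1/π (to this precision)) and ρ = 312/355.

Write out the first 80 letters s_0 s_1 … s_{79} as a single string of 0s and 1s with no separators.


n=0: ⌈(1·113+312)/355⌉ − ⌈(0·113+312)/355⌉ = ⌈425/355⌉ − ⌈312/355⌉ = 2 − 1 = 1
n=1: ⌈(2·113+312)/355⌉ − ⌈(1·113+312)/355⌉ = ⌈538/355⌉ − ⌈425/355⌉ = 2 − 2 = 0
n=2: ⌈(3·113+312)/355⌉ − ⌈(2·113+312)/355⌉ = ⌈651/355⌉ − ⌈538/355⌉ = 2 − 2 = 0
n=3: ⌈(4·113+312)/355⌉ − ⌈(3·113+312)/355⌉ = ⌈764/355⌉ − ⌈651/355⌉ = 3 − 2 = 1
n=4: ⌈(5·113+312)/355⌉ − ⌈(4·113+312)/355⌉ = ⌈877/355⌉ − ⌈764/355⌉ = 3 − 3 = 0
n=5: ⌈(6·113+312)/355⌉ − ⌈(5·113+312)/355⌉ = ⌈990/355⌉ − ⌈877/355⌉ = 3 − 3 = 0
n=6: ⌈(7·113+312)/355⌉ − ⌈(6·113+312)/355⌉ = ⌈1103/355⌉ − ⌈990/355⌉ = 4 − 3 = 1
n=7: ⌈(8·113+312)/355⌉ − ⌈(7·113+312)/355⌉ = ⌈1216/355⌉ − ⌈1103/355⌉ = 4 − 4 = 0
n=8: ⌈(9·113+312)/355⌉ − ⌈(8·113+312)/355⌉ = ⌈1329/355⌉ − ⌈1216/355⌉ = 4 − 4 = 0
n=9: ⌈(10·113+312)/355⌉ − ⌈(9·113+312)/355⌉ = ⌈1442/355⌉ − ⌈1329/355⌉ = 5 − 4 = 1
n=10: ⌈(11·113+312)/355⌉ − ⌈(10·113+312)/355⌉ = ⌈1555/355⌉ − ⌈1442/355⌉ = 5 − 5 = 0
n=11: ⌈(12·113+312)/355⌉ − ⌈(11·113+312)/355⌉ = ⌈1668/355⌉ − ⌈1555/355⌉ = 5 − 5 = 0
n=12: ⌈(13·113+312)/355⌉ − ⌈(12·113+312)/355⌉ = ⌈1781/355⌉ − ⌈1668/355⌉ = 6 − 5 = 1
n=13: ⌈(14·113+312)/355⌉ − ⌈(13·113+312)/355⌉ = ⌈1894/355⌉ − ⌈1781/355⌉ = 6 − 6 = 0
n=14: ⌈(15·113+312)/355⌉ − ⌈(14·113+312)/355⌉ = ⌈2007/355⌉ − ⌈1894/355⌉ = 6 − 6 = 0
n=15: ⌈(16·113+312)/355⌉ − ⌈(15·113+312)/355⌉ = ⌈2120/355⌉ − ⌈2007/355⌉ = 6 − 6 = 0
n=16: ⌈(17·113+312)/355⌉ − ⌈(16·113+312)/355⌉ = ⌈2233/355⌉ − ⌈2120/355⌉ = 7 − 6 = 1
n=17: ⌈(18·113+312)/355⌉ − ⌈(17·113+312)/355⌉ = ⌈2346/355⌉ − ⌈2233/355⌉ = 7 − 7 = 0
n=18: ⌈(19·113+312)/355⌉ − ⌈(18·113+312)/355⌉ = ⌈2459/355⌉ − ⌈2346/355⌉ = 7 − 7 = 0
n=19: ⌈(20·113+312)/355⌉ − ⌈(19·113+312)/355⌉ = ⌈2572/355⌉ − ⌈2459/355⌉ = 8 − 7 = 1
n=20: ⌈(21·113+312)/355⌉ − ⌈(20·113+312)/355⌉ = ⌈2685/355⌉ − ⌈2572/355⌉ = 8 − 8 = 0
n=21: ⌈(22·113+312)/355⌉ − ⌈(21·113+312)/355⌉ = ⌈2798/355⌉ − ⌈2685/355⌉ = 8 − 8 = 0
n=22: ⌈(23·113+312)/355⌉ − ⌈(22·113+312)/355⌉ = ⌈2911/355⌉ − ⌈2798/355⌉ = 9 − 8 = 1
n=23: ⌈(24·113+312)/355⌉ − ⌈(23·113+312)/355⌉ = ⌈3024/355⌉ − ⌈2911/355⌉ = 9 − 9 = 0
n=24: ⌈(25·113+312)/355⌉ − ⌈(24·113+312)/355⌉ = ⌈3137/355⌉ − ⌈3024/355⌉ = 9 − 9 = 0
n=25: ⌈(26·113+312)/355⌉ − ⌈(25·113+312)/355⌉ = ⌈3250/355⌉ − ⌈3137/355⌉ = 10 − 9 = 1
n=26: ⌈(27·113+312)/355⌉ − ⌈(26·113+312)/355⌉ = ⌈3363/355⌉ − ⌈3250/355⌉ = 10 − 10 = 0
n=27: ⌈(28·113+312)/355⌉ − ⌈(27·113+312)/355⌉ = ⌈3476/355⌉ − ⌈3363/355⌉ = 10 − 10 = 0
n=28: ⌈(29·113+312)/355⌉ − ⌈(28·113+312)/355⌉ = ⌈3589/355⌉ − ⌈3476/355⌉ = 11 − 10 = 1
n=29: ⌈(30·113+312)/355⌉ − ⌈(29·113+312)/355⌉ = ⌈3702/355⌉ − ⌈3589/355⌉ = 11 − 11 = 0
n=30: ⌈(31·113+312)/355⌉ − ⌈(30·113+312)/355⌉ = ⌈3815/355⌉ − ⌈3702/355⌉ = 11 − 11 = 0
n=31: ⌈(32·113+312)/355⌉ − ⌈(31·113+312)/355⌉ = ⌈3928/355⌉ − ⌈3815/355⌉ = 12 − 11 = 1
n=32: ⌈(33·113+312)/355⌉ − ⌈(32·113+312)/355⌉ = ⌈4041/355⌉ − ⌈3928/355⌉ = 12 − 12 = 0
n=33: ⌈(34·113+312)/355⌉ − ⌈(33·113+312)/355⌉ = ⌈4154/355⌉ − ⌈4041/355⌉ = 12 − 12 = 0
n=34: ⌈(35·113+312)/355⌉ − ⌈(34·113+312)/355⌉ = ⌈4267/355⌉ − ⌈4154/355⌉ = 13 − 12 = 1
n=35: ⌈(36·113+312)/355⌉ − ⌈(35·113+312)/355⌉ = ⌈4380/355⌉ − ⌈4267/355⌉ = 13 − 13 = 0
n=36: ⌈(37·113+312)/355⌉ − ⌈(36·113+312)/355⌉ = ⌈4493/355⌉ − ⌈4380/355⌉ = 13 − 13 = 0
n=37: ⌈(38·113+312)/355⌉ − ⌈(37·113+312)/355⌉ = ⌈4606/355⌉ − ⌈4493/355⌉ = 13 − 13 = 0
n=38: ⌈(39·113+312)/355⌉ − ⌈(38·113+312)/355⌉ = ⌈4719/355⌉ − ⌈4606/355⌉ = 14 − 13 = 1
n=39: ⌈(40·113+312)/355⌉ − ⌈(39·113+312)/355⌉ = ⌈4832/355⌉ − ⌈4719/355⌉ = 14 − 14 = 0
n=40: ⌈(41·113+312)/355⌉ − ⌈(40·113+312)/355⌉ = ⌈4945/355⌉ − ⌈4832/355⌉ = 14 − 14 = 0
n=41: ⌈(42·113+312)/355⌉ − ⌈(41·113+312)/355⌉ = ⌈5058/355⌉ − ⌈4945/355⌉ = 15 − 14 = 1
n=42: ⌈(43·113+312)/355⌉ − ⌈(42·113+312)/355⌉ = ⌈5171/355⌉ − ⌈5058/355⌉ = 15 − 15 = 0
n=43: ⌈(44·113+312)/355⌉ − ⌈(43·113+312)/355⌉ = ⌈5284/355⌉ − ⌈5171/355⌉ = 15 − 15 = 0
n=44: ⌈(45·113+312)/355⌉ − ⌈(44·113+312)/355⌉ = ⌈5397/355⌉ − ⌈5284/355⌉ = 16 − 15 = 1
n=45: ⌈(46·113+312)/355⌉ − ⌈(45·113+312)/355⌉ = ⌈5510/355⌉ − ⌈5397/355⌉ = 16 − 16 = 0
n=46: ⌈(47·113+312)/355⌉ − ⌈(46·113+312)/355⌉ = ⌈5623/355⌉ − ⌈5510/355⌉ = 16 − 16 = 0
n=47: ⌈(48·113+312)/355⌉ − ⌈(47·113+312)/355⌉ = ⌈5736/355⌉ − ⌈5623/355⌉ = 17 − 16 = 1
n=48: ⌈(49·113+312)/355⌉ − ⌈(48·113+312)/355⌉ = ⌈5849/355⌉ − ⌈5736/355⌉ = 17 − 17 = 0
n=49: ⌈(50·113+312)/355⌉ − ⌈(49·113+312)/355⌉ = ⌈5962/355⌉ − ⌈5849/355⌉ = 17 − 17 = 0
n=50: ⌈(51·113+312)/355⌉ − ⌈(50·113+312)/355⌉ = ⌈6075/355⌉ − ⌈5962/355⌉ = 18 − 17 = 1
n=51: ⌈(52·113+312)/355⌉ − ⌈(51·113+312)/355⌉ = ⌈6188/355⌉ − ⌈6075/355⌉ = 18 − 18 = 0
n=52: ⌈(53·113+312)/355⌉ − ⌈(52·113+312)/355⌉ = ⌈6301/355⌉ − ⌈6188/355⌉ = 18 − 18 = 0
n=53: ⌈(54·113+312)/355⌉ − ⌈(53·113+312)/355⌉ = ⌈6414/355⌉ − ⌈6301/355⌉ = 19 − 18 = 1
n=54: ⌈(55·113+312)/355⌉ − ⌈(54·113+312)/355⌉ = ⌈6527/355⌉ − ⌈6414/355⌉ = 19 − 19 = 0
n=55: ⌈(56·113+312)/355⌉ − ⌈(55·113+312)/355⌉ = ⌈6640/355⌉ − ⌈6527/355⌉ = 19 − 19 = 0
n=56: ⌈(57·113+312)/355⌉ − ⌈(56·113+312)/355⌉ = ⌈6753/355⌉ − ⌈6640/355⌉ = 20 − 19 = 1
n=57: ⌈(58·113+312)/355⌉ − ⌈(57·113+312)/355⌉ = ⌈6866/355⌉ − ⌈6753/355⌉ = 20 − 20 = 0
n=58: ⌈(59·113+312)/355⌉ − ⌈(58·113+312)/355⌉ = ⌈6979/355⌉ − ⌈6866/355⌉ = 20 − 20 = 0
n=59: ⌈(60·113+312)/355⌉ − ⌈(59·113+312)/355⌉ = ⌈7092/355⌉ − ⌈6979/355⌉ = 20 − 20 = 0
n=60: ⌈(61·113+312)/355⌉ − ⌈(60·113+312)/355⌉ = ⌈7205/355⌉ − ⌈7092/355⌉ = 21 − 20 = 1
n=61: ⌈(62·113+312)/355⌉ − ⌈(61·113+312)/355⌉ = ⌈7318/355⌉ − ⌈7205/355⌉ = 21 − 21 = 0
n=62: ⌈(63·113+312)/355⌉ − ⌈(62·113+312)/355⌉ = ⌈7431/355⌉ − ⌈7318/355⌉ = 21 − 21 = 0
n=63: ⌈(64·113+312)/355⌉ − ⌈(63·113+312)/355⌉ = ⌈7544/355⌉ − ⌈7431/355⌉ = 22 − 21 = 1
n=64: ⌈(65·113+312)/355⌉ − ⌈(64·113+312)/355⌉ = ⌈7657/355⌉ − ⌈7544/355⌉ = 22 − 22 = 0
n=65: ⌈(66·113+312)/355⌉ − ⌈(65·113+312)/355⌉ = ⌈7770/355⌉ − ⌈7657/355⌉ = 22 − 22 = 0
n=66: ⌈(67·113+312)/355⌉ − ⌈(66·113+312)/355⌉ = ⌈7883/355⌉ − ⌈7770/355⌉ = 23 − 22 = 1
n=67: ⌈(68·113+312)/355⌉ − ⌈(67·113+312)/355⌉ = ⌈7996/355⌉ − ⌈7883/355⌉ = 23 − 23 = 0
n=68: ⌈(69·113+312)/355⌉ − ⌈(68·113+312)/355⌉ = ⌈8109/355⌉ − ⌈7996/355⌉ = 23 − 23 = 0
n=69: ⌈(70·113+312)/355⌉ − ⌈(69·113+312)/355⌉ = ⌈8222/355⌉ − ⌈8109/355⌉ = 24 − 23 = 1
n=70: ⌈(71·113+312)/355⌉ − ⌈(70·113+312)/355⌉ = ⌈8335/355⌉ − ⌈8222/355⌉ = 24 − 24 = 0
n=71: ⌈(72·113+312)/355⌉ − ⌈(71·113+312)/355⌉ = ⌈8448/355⌉ − ⌈8335/355⌉ = 24 − 24 = 0
n=72: ⌈(73·113+312)/355⌉ − ⌈(72·113+312)/355⌉ = ⌈8561/355⌉ − ⌈8448/355⌉ = 25 − 24 = 1
n=73: ⌈(74·113+312)/355⌉ − ⌈(73·113+312)/355⌉ = ⌈8674/355⌉ − ⌈8561/355⌉ = 25 − 25 = 0
n=74: ⌈(75·113+312)/355⌉ − ⌈(74·113+312)/355⌉ = ⌈8787/355⌉ − ⌈8674/355⌉ = 25 − 25 = 0
n=75: ⌈(76·113+312)/355⌉ − ⌈(75·113+312)/355⌉ = ⌈8900/355⌉ − ⌈8787/355⌉ = 26 − 25 = 1
n=76: ⌈(77·113+312)/355⌉ − ⌈(76·113+312)/355⌉ = ⌈9013/355⌉ − ⌈8900/355⌉ = 26 − 26 = 0
n=77: ⌈(78·113+312)/355⌉ − ⌈(77·113+312)/355⌉ = ⌈9126/355⌉ − ⌈9013/355⌉ = 26 − 26 = 0
n=78: ⌈(79·113+312)/355⌉ − ⌈(78·113+312)/355⌉ = ⌈9239/355⌉ − ⌈9126/355⌉ = 27 − 26 = 1
n=79: ⌈(80·113+312)/355⌉ − ⌈(79·113+312)/355⌉ = ⌈9352/355⌉ − ⌈9239/355⌉ = 27 − 27 = 0

10010010010010001001001001001001001000100100100100100100100010010010010010010010


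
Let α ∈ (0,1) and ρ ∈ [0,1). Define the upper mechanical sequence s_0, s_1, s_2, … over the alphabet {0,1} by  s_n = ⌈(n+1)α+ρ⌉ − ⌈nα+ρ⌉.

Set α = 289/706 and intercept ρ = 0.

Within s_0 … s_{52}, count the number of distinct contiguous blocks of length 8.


9

t_n = ⌈(n·289)/706⌉ for n = 0 … 53:
  n=0…9: ⌈0/706⌉=0 ⌈289/706⌉=1 ⌈578/706⌉=1 ⌈867/706⌉=2 ⌈1156/706⌉=2 ⌈1445/706⌉=3 ⌈1734/706⌉=3 ⌈2023/706⌉=3 ⌈2312/706⌉=4 ⌈2601/706⌉=4
  n=10…19: ⌈2890/706⌉=5 ⌈3179/706⌉=5 ⌈3468/706⌉=5 ⌈3757/706⌉=6 ⌈4046/706⌉=6 ⌈4335/706⌉=7 ⌈4624/706⌉=7 ⌈4913/706⌉=7 ⌈5202/706⌉=8 ⌈5491/706⌉=8
  n=20…29: ⌈5780/706⌉=9 ⌈6069/706⌉=9 ⌈6358/706⌉=10 ⌈6647/706⌉=10 ⌈6936/706⌉=10 ⌈7225/706⌉=11 ⌈7514/706⌉=11 ⌈7803/706⌉=12 ⌈8092/706⌉=12 ⌈8381/706⌉=12
  n=30…39: ⌈8670/706⌉=13 ⌈8959/706⌉=13 ⌈9248/706⌉=14 ⌈9537/706⌉=14 ⌈9826/706⌉=14 ⌈10115/706⌉=15 ⌈10404/706⌉=15 ⌈10693/706⌉=16 ⌈10982/706⌉=16 ⌈11271/706⌉=16
  n=40…49: ⌈11560/706⌉=17 ⌈11849/706⌉=17 ⌈12138/706⌉=18 ⌈12427/706⌉=18 ⌈12716/706⌉=19 ⌈13005/706⌉=19 ⌈13294/706⌉=19 ⌈13583/706⌉=20 ⌈13872/706⌉=20 ⌈14161/706⌉=21
  n=50…53: ⌈14450/706⌉=21 ⌈14739/706⌉=21 ⌈15028/706⌉=22 ⌈15317/706⌉=22
s_n = t_(n+1) − t_n for n = 0 … 52 gives
prefix = 10101001010010100101010010100101001010010101001010010
slide a length-8 window over [0..7] … [45..52] (46 windows); first occurrence of each distinct factor:
  [  0..  7] 10101001
  [  1..  8] 01010010
  [  2..  9] 10100101
  [  3.. 10] 01001010
  [  4.. 11] 10010100
  [  5.. 12] 00101001
  [ 14.. 21] 10010101
  [ 15.. 22] 00101010
  [ 16.. 23] 01010100
  (the other 37 windows repeat one of these)
distinct factors: {00101001, 00101010, 01001010, 01010010, 01010100, 10010100, 10010101, 10100101, 10101001}
count = 9  (Sturmian bound for length 8 is 9)


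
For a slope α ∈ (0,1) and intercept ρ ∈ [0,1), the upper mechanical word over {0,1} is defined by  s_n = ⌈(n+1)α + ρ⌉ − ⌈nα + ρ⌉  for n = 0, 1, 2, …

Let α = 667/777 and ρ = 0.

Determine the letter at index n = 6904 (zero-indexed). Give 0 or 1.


(n+1)α + ρ = (6905·667) / 777 = 4605635/777
nα + ρ     = (6904·667) / 777 = 4604968/777
⌈4605635/777⌉ = 5928,  ⌈4604968/777⌉ = 5927
s_{6904} = 5928 − 5927 = 1

1


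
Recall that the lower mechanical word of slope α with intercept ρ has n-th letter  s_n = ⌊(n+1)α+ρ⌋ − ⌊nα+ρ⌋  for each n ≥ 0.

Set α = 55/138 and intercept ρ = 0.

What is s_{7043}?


1

(n+1)α + ρ = (7044·55) / 138 = 387420/138
nα + ρ     = (7043·55) / 138 = 387365/138
⌊387420/138⌋ = 2807,  ⌊387365/138⌋ = 2806
s_{7043} = 2807 − 2806 = 1
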